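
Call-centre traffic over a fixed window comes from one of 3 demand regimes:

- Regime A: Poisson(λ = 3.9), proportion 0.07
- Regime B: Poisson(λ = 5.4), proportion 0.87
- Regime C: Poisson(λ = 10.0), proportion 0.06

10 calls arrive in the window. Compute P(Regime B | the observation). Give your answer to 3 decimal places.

The responsibility of component k is w_k f_k(x) divided by Σ_j w_j f_j(x).
Component likelihoods at x = 10 calls:
  L_A = e^(−3.9)·3.9^10/10! = 0.00454082
  L_B = e^(−5.4)·5.4^10/10! = 0.0262412
  L_C = e^(−10.0)·10.0^10/10! = 0.12511
Prior × likelihood for each component:
  w_A·L_A = 0.07 × 0.00454082 = 0.000317858
  w_B·L_B = 0.87 × 0.0262412 = 0.0228299
  w_C·L_C = 0.06 × 0.12511 = 0.0075066
Denominator: 0.000317858 + 0.0228299 + 0.0075066 = 0.0306543
So the posterior for Regime B is 0.0228299 / 0.0306543 ≈ 0.745.

0.745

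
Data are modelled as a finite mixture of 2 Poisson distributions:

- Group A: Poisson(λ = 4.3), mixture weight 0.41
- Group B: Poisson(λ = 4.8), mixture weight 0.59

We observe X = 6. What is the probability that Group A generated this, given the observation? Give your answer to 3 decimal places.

0.372

P(component k | x) = w_k·f_k(x) / marginal(x), where marginal(x) = Σ_j w_j·f_j(x).
Poisson probabilities:
  L_A = 0.119127
  L_B = 0.139798
Multiply by the mixture weights:
  w_A·L_A = 0.41 × 0.119127 = 0.0488423
  w_B·L_B = 0.59 × 0.139798 = 0.0824809
Normaliser: 0.0488423 + 0.0824809 = 0.131323
P(Group A | the observation) ≈ 0.372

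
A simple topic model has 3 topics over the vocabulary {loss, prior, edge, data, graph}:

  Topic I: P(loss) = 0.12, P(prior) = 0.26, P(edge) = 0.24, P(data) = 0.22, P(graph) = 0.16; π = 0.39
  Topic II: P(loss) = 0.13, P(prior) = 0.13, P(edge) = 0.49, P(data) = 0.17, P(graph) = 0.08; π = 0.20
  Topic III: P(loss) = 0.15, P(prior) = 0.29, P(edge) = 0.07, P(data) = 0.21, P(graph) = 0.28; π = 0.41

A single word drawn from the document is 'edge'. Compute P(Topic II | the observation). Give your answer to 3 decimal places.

0.445

Posterior ∝ prior × likelihood, so P(k | x) ∝ w_k f_k(x); normalise over all components.
Component likelihoods at x = 'edge':
  p_I = P(edge | comp) = 0.24
  p_II = P(edge | comp) = 0.49
  p_III = P(edge | comp) = 0.07
Multiply by the mixture weights:
  w_I·p_I = 0.39 × 0.24 = 0.0936
  w_II·p_II = 0.20 × 0.49 = 0.098
  w_III·p_III = 0.41 × 0.07 = 0.0287
Evidence: 0.0936 + 0.098 + 0.0287 = 0.2203
Responsibility of Topic II: 0.098 / 0.2203 ≈ 0.445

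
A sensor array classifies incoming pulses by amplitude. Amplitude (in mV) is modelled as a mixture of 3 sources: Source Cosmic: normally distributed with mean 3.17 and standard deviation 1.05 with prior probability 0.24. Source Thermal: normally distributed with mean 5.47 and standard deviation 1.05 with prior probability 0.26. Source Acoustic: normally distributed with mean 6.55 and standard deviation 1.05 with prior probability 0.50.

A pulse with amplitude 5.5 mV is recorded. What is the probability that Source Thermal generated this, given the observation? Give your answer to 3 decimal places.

Apply Bayes' rule: the posterior for each component is proportional to its prior times its likelihood at x.
Evaluate each component's likelihood at the observed value:
  L_Cosmic = 0.0323929
  L_Thermal = 0.37979
  L_Acoustic = 0.230448
Weight by the priors:
  w_Cosmic·L_Cosmic = 0.24 × 0.0323929 = 0.0077743
  w_Thermal·L_Thermal = 0.26 × 0.37979 = 0.0987454
  w_Acoustic·L_Acoustic = 0.50 × 0.230448 = 0.115224
Evidence: 0.0077743 + 0.0987454 + 0.115224 = 0.221744
P(Source Thermal | data) ≈ 0.445

0.445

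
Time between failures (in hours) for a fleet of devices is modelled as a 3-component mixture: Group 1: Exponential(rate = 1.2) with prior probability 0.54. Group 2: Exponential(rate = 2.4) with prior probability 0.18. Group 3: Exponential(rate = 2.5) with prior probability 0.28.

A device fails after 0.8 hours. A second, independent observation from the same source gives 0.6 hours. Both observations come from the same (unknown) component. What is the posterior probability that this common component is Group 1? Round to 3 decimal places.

The responsibility of component k is P(Z=k) f_k(x) divided by Σ_j P(Z=j) f_j(x).
Since both observations come from the same component, the likelihood for component k is f_k(x₁)·f_k(x₂).
  p_1 = [0.459471] × [0.584103] = 0.268379
  p_2 = [0.351857] × [0.568627] = 0.200075
  p_3 = [0.338338] × [0.557825] = 0.188734
Weight by the priors:
  P(Z=1)·p_1 = 0.54 × 0.268379 = 0.144924
  P(Z=2)·p_2 = 0.18 × 0.200075 = 0.0360135
  P(Z=3)·p_3 = 0.28 × 0.188734 = 0.0528454
Denominator: 0.144924 + 0.0360135 + 0.0528454 = 0.233783
So the posterior for Group 1 is 0.144924 / 0.233783 ≈ 0.620.

0.620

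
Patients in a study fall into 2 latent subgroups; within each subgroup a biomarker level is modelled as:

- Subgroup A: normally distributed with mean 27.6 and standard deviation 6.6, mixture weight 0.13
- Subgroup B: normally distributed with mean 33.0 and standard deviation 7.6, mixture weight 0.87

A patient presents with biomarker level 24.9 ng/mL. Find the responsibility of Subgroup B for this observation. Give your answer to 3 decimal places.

0.782

The responsibility of component k is π_k f_k(x) divided by Σ_j π_j f_j(x).
Normal densities:
  L_A = (1/(6.6·√(2π)))·exp(−(24.9−27.6)²/(2·6.6²)) = 0.060446·exp(-0.08368) = 0.0555937
  L_B = (1/(7.6·√(2π)))·exp(−(24.9−33.0)²/(2·7.6²)) = 0.052492·exp(-0.56795) = 0.0297466
Unnormalised posteriors:
  π_A·L_A = 0.13 × 0.0555937 = 0.00722718
  π_B·L_B = 0.87 × 0.0297466 = 0.0258795
Evidence: 0.00722718 + 0.0258795 = 0.0331067
P(Subgroup B | the observation) ≈ 0.782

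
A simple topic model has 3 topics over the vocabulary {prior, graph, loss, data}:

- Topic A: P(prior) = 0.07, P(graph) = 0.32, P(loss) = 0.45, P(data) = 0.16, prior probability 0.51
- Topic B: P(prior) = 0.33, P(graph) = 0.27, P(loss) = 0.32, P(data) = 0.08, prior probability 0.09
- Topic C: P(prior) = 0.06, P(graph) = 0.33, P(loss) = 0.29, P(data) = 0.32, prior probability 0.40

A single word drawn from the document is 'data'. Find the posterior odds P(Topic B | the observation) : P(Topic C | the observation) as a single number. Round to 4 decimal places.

0.0562

Posterior odds = (π_i f_i(x)) / (π_j f_j(x)); the normalising sum cancels.
Component likelihoods at x = 'data':
  p_A = P(data | comp) = 0.16
  p_B = P(data | comp) = 0.08
  p_C = P(data | comp) = 0.32
0.0072 / 0.128 ≈ 0.0562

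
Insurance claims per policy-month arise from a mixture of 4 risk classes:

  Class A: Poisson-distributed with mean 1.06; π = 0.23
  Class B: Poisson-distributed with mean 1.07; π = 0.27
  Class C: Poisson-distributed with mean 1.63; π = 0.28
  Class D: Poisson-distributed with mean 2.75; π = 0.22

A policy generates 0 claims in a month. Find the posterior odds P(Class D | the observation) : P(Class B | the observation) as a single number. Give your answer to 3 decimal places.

0.152

The posterior odds equal the prior odds times the likelihood ratio: (π_i/π_j)·(f_i(x)/f_j(x)).
Component likelihoods at x = 0 claims:
  L_A = 0.346456
  L_B = 0.343009
  L_C = 0.19593
  L_D = 0.0639279
0.0140641 / 0.0926123 ≈ 0.152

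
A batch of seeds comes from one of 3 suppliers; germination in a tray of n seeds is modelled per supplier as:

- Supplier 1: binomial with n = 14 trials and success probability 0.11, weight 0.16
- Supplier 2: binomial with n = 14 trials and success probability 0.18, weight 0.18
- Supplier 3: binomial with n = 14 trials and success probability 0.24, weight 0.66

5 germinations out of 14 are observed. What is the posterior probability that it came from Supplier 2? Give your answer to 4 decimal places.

The responsibility of component k is π_k f_k(x) divided by Σ_j π_j f_j(x).
Evaluate each component's likelihood at the observed value:
  L_1 = 0.0112963
  L_2 = 0.0634091
  L_3 = 0.134847
Weight by the priors:
  π_1·L_1 = 0.16 × 0.0112963 = 0.00180741
  π_2·L_2 = 0.18 × 0.0634091 = 0.0114136
  π_3·L_3 = 0.66 × 0.134847 = 0.0889993
Marginal: 0.00180741 + 0.0114136 + 0.0889993 = 0.10222
P(Supplier 2 | the observation) = 0.0114136 / 0.10222 ≈ 0.1117

0.1117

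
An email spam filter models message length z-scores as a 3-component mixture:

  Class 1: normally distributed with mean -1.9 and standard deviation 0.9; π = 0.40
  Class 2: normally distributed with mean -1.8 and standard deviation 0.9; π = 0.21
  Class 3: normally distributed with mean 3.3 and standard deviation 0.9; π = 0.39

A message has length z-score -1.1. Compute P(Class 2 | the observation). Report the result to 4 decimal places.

0.3655

Posterior ∝ prior × likelihood, so P(k | x) ∝ π_k f_k(x); normalise over all components.
Component likelihoods at x = -1.1:
  f_1 = (1/(0.9·√(2π)))·exp(−(-1.1−-1.9)²/(2·0.9²)) = 0.443269·exp(-0.39506) = 0.298603
  f_2 = (1/(0.9·√(2π)))·exp(−(-1.1−-1.8)²/(2·0.9²)) = 0.443269·exp(-0.30247) = 0.327572
  f_3 = (1/(0.9·√(2π)))·exp(−(-1.1−3.3)²/(2·0.9²)) = 0.443269·exp(-11.95062) = 2.86141e-06
Multiply by the mixture weights:
  π_1·f_1 = 0.40 × 0.298603 = 0.119441
  π_2·f_2 = 0.21 × 0.327572 = 0.0687901
  π_3·f_3 = 0.39 × 2.86141e-06 = 1.11595e-06
Marginal: 0.119441 + 0.0687901 + 1.11595e-06 = 0.188233
P(Class 2 | x) = 0.0687901 / 0.188233 ≈ 0.3655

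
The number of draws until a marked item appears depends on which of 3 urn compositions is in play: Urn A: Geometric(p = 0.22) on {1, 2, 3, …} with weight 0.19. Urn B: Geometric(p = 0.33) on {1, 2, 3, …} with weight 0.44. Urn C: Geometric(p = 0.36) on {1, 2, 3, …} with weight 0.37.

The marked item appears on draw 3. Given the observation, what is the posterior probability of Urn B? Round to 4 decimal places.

0.4490

Posterior ∝ prior × likelihood, so P(k | x) ∝ P(Z=k) f_k(x); normalise over all components.
Evaluate each component's likelihood at the observed value:
  L_A = 0.133848
  L_B = 0.148137
  L_C = 0.147456
Multiply by the mixture weights:
  P(Z=A)·L_A = 0.19 × 0.133848 = 0.0254311
  P(Z=B)·L_B = 0.44 × 0.148137 = 0.0651803
  P(Z=C)·L_C = 0.37 × 0.147456 = 0.0545587
Sum: 0.0254311 + 0.0651803 + 0.0545587 = 0.14517
P(Urn B | x) = 0.0651803 / 0.14517 ≈ 0.4490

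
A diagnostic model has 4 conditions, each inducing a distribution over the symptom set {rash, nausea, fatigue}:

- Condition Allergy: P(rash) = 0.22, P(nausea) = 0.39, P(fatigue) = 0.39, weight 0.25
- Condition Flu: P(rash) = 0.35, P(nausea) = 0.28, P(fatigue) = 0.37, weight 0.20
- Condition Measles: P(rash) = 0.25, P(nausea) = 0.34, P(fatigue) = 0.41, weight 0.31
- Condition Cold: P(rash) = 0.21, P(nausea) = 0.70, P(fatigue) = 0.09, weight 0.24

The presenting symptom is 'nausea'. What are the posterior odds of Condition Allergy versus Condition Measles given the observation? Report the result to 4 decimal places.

0.9250

Posterior odds = (w_i f_i(x)) / (w_j f_j(x)); the normalising sum cancels.
Evaluate each component's likelihood at the observed value:
  L_Allergy = 0.39
  L_Flu = 0.28
  L_Measles = 0.34
  L_Cold = 0.7
Odds = (0.25/0.31) × (0.39/0.34) = 0.806452 × 1.14706 ≈ 0.9250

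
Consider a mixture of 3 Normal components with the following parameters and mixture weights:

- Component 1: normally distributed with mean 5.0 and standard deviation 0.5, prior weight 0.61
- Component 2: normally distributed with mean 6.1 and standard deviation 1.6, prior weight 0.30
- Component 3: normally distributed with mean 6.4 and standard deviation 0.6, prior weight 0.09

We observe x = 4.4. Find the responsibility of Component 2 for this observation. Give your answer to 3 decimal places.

0.152

Apply Bayes' rule: the posterior for each component is proportional to its prior times its likelihood at x.
Normal densities:
  p_1 = (1/(0.5·√(2π)))·exp(−(4.4−5.0)²/(2·0.5²)) = 0.797885·exp(-0.72000) = 0.388372
  p_2 = (1/(1.6·√(2π)))·exp(−(4.4−6.1)²/(2·1.6²)) = 0.249339·exp(-0.56445) = 0.141792
  p_3 = (1/(0.6·√(2π)))·exp(−(4.4−6.4)²/(2·0.6²)) = 0.664904·exp(-5.55556) = 0.00257046
Unnormalised posteriors:
  π_1·p_1 = 0.61 × 0.388372 = 0.236907
  π_2·p_2 = 0.30 × 0.141792 = 0.0425375
  π_3·p_3 = 0.09 × 0.00257046 = 0.000231342
Denominator: 0.236907 + 0.0425375 + 0.000231342 = 0.279676
Responsibility of Component 2: 0.0425375 / 0.279676 ≈ 0.152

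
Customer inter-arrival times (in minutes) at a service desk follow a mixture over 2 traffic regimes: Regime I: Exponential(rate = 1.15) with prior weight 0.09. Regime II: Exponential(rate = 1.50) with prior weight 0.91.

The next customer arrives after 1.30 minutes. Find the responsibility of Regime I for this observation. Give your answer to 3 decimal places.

By Bayes' theorem, P(k | x) = π_k f_k(x) / Σ_j π_j f_j(x).
Evaluate each component's likelihood at the observed value:
  f_I = 0.257886
  f_II = 0.213411
Unnormalised posteriors:
  π_I·f_I = 0.09 × 0.257886 = 0.0232097
  π_II·f_II = 0.91 × 0.213411 = 0.194204
Evidence: 0.0232097 + 0.194204 = 0.217414
P(Regime I | data) ≈ 0.107

0.107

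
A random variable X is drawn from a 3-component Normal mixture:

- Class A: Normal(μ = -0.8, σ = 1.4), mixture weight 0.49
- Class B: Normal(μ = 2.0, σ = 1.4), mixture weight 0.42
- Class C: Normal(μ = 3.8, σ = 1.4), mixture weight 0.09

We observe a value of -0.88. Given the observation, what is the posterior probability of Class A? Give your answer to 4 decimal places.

Apply Bayes' rule: the posterior for each component is proportional to its prior times its likelihood at x.
Evaluate each component's likelihood at the observed value:
  p_A = (1/(1.4·√(2π)))·exp(−(-0.88−-0.8)²/(2·1.4²)) = 0.284959·exp(-0.00163) = 0.284494
  p_B = (1/(1.4·√(2π)))·exp(−(-0.88−2.0)²/(2·1.4²)) = 0.284959·exp(-2.11592) = 0.034344
  p_C = (1/(1.4·√(2π)))·exp(−(-0.88−3.8)²/(2·1.4²)) = 0.284959·exp(-5.58735) = 0.00106716
Prior × likelihood for each component:
  P(Z=A)·p_A = 0.49 × 0.284494 = 0.139402
  P(Z=B)·p_B = 0.42 × 0.034344 = 0.0144245
  P(Z=C)·p_C = 0.09 × 0.00106716 = 9.60441e-05
Evidence: 0.139402 + 0.0144245 + 9.60441e-05 = 0.153923
So the posterior for Class A is 0.139402 / 0.153923 ≈ 0.9057.

0.9057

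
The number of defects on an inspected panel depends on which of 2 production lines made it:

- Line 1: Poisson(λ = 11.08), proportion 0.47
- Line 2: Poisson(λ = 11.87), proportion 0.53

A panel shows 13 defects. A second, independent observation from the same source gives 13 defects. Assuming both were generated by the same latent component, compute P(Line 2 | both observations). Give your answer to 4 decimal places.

The responsibility of component k is π_k f_k(x) divided by Σ_j π_j f_j(x).
Since both observations come from the same component, the likelihood for component k is f_k(x₁)·f_k(x₂).
  p_1 = [0.0939191] × [0.0939191] = 0.00882079
  p_2 = [0.104353] × [0.104353] = 0.0108895
Prior × likelihood for each component:
  π_1·p_1 = 0.47 × 0.00882079 = 0.00414577
  π_2·p_2 = 0.53 × 0.0108895 = 0.00577142
Evidence: 0.00414577 + 0.00577142 = 0.00991719
P(Line 2 | x₁, x₂) = 0.00577142 / 0.00991719 ≈ 0.5820

0.5820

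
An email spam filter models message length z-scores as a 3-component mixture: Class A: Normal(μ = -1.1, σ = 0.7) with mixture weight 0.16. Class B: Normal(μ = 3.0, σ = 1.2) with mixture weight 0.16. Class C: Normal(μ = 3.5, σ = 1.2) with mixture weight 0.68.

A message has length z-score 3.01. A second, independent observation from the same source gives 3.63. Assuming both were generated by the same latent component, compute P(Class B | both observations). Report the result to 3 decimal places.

0.183

By Bayes' theorem, P(k | x) = w_k f_k(x) / Σ_j w_j f_j(x).
Since both observations come from the same component, the likelihood for component k is f_k(x₁)·f_k(x₂).
  f_A = [1.86187e-08] × [6.9357e-11] = 1.29134e-18
  f_B = [0.33244] × [0.289653] = 0.0962923
  f_C = [0.30586] × [0.330507] = 0.101089
Unnormalised posteriors:
  w_A·f_A = 0.16 × 1.29134e-18 = 2.06614e-19
  w_B·f_B = 0.16 × 0.0962923 = 0.0154068
  w_C·f_C = 0.68 × 0.101089 = 0.0687404
Sum: 2.06614e-19 + 0.0154068 + 0.0687404 = 0.0841471
So the posterior for Class B is 0.0154068 / 0.0841471 ≈ 0.183.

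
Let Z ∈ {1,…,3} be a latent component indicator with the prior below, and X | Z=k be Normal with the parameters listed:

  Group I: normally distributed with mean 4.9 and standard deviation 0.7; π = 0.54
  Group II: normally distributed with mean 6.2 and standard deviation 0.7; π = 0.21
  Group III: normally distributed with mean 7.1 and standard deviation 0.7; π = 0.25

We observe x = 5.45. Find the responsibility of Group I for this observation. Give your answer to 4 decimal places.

P(component k | x) = π_k·f_k(x) / marginal(x), where marginal(x) = Σ_j π_j·f_j(x).
Normal densities:
  p_I = 0.418559
  p_II = 0.321023
  p_III = 0.0354254
Unnormalised posteriors:
  π_I·p_I = 0.54 × 0.418559 = 0.226022
  π_II·p_II = 0.21 × 0.321023 = 0.0674148
  π_III·p_III = 0.25 × 0.0354254 = 0.00885636
Marginal: 0.226022 + 0.0674148 + 0.00885636 = 0.302293
Responsibility of Group I: 0.226022 / 0.302293 ≈ 0.7477

0.7477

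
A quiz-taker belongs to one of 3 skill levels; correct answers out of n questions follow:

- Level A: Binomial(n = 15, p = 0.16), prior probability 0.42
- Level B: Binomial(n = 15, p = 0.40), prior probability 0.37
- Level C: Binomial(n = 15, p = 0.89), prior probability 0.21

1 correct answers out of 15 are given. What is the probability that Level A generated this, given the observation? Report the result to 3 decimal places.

Posterior ∝ prior × likelihood, so P(k | x) ∝ π_k f_k(x); normalise over all components.
Evaluate each component's likelihood at the observed value:
  f_A = 0.208988
  f_B = 0.00470185
  f_C = 5.06966e-13
Prior × likelihood for each component:
  π_A·f_A = 0.42 × 0.208988 = 0.0877749
  π_B·f_B = 0.37 × 0.00470185 = 0.00173968
  π_C·f_C = 0.21 × 5.06966e-13 = 1.06463e-13
Marginal: 0.0877749 + 0.00173968 + 1.06463e-13 = 0.0895146
So the posterior for Level A is 0.0877749 / 0.0895146 ≈ 0.981.

0.981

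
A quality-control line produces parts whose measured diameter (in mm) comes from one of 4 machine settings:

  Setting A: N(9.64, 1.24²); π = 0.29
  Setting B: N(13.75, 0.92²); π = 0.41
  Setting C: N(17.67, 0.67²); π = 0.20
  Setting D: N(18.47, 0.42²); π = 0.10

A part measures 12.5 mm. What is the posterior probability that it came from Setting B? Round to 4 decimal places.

0.9154

By Bayes' theorem, P(k | x) = π_k f_k(x) / Σ_j π_j f_j(x).
Evaluate each component's likelihood at the observed value:
  L_A = (1/(1.24·√(2π)))·exp(−(12.5−9.64)²/(2·1.24²)) = 0.321728·exp(-2.65986) = 0.0225074
  L_B = (1/(0.92·√(2π)))·exp(−(12.5−13.75)²/(2·0.92²)) = 0.433633·exp(-0.92303) = 0.172289
  L_C = (1/(0.67·√(2π)))·exp(−(12.5−17.67)²/(2·0.67²)) = 0.595436·exp(-29.77155) = 7.00187e-14
  L_D = (1/(0.42·√(2π)))·exp(−(12.5−18.47)²/(2·0.42²)) = 0.949863·exp(-101.02296) = 1.27042e-44
Prior × likelihood for each component:
  π_A·L_A = 0.29 × 0.0225074 = 0.00652716
  π_B·L_B = 0.41 × 0.172289 = 0.0706384
  π_C·L_C = 0.20 × 7.00187e-14 = 1.40037e-14
  π_D·L_D = 0.10 × 1.27042e-44 = 1.27042e-45
Evidence: 0.00652716 + 0.0706384 + 1.40037e-14 + 1.27042e-45 = 0.0771655
Responsibility of Setting B: 0.0706384 / 0.0771655 ≈ 0.9154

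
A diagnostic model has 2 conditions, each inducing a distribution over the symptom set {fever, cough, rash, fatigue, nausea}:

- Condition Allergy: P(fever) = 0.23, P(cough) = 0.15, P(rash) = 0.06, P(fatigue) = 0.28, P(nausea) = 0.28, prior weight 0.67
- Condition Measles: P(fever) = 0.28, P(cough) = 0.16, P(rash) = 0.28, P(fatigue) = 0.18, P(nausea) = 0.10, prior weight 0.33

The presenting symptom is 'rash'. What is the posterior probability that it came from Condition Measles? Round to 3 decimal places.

0.697

The responsibility of component k is π_k f_k(x) divided by Σ_j π_j f_j(x).
Component likelihoods at x = 'rash':
  L_Allergy = 0.06
  L_Measles = 0.28
Weight by the priors:
  π_Allergy·L_Allergy = 0.67 × 0.06 = 0.0402
  π_Measles·L_Measles = 0.33 × 0.28 = 0.0924
Sum: 0.0402 + 0.0924 = 0.1326
So the posterior for Condition Measles is 0.0924 / 0.1326 ≈ 0.697.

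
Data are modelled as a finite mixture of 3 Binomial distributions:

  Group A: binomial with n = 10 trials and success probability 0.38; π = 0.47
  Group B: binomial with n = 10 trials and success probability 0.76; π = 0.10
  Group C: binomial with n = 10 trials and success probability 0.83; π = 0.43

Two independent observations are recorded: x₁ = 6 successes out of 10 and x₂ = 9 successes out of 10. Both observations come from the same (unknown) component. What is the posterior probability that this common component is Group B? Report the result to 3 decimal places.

0.257

P(component k | x) = π_k·f_k(x) / marginal(x), where marginal(x) = Σ_j π_j·f_j(x).
Since both observations come from the same component, the likelihood for component k is f_k(x₁)·f_k(x₂).
  L_A = [0.0934303] × [0.00102434] = 9.57044e-05
  L_B = [0.13426] × [0.203018] = 0.0272571
  L_C = [0.0573434] × [0.317798] = 0.0182236
Weight by the priors:
  π_A·L_A = 0.47 × 9.57044e-05 = 4.4981e-05
  π_B·L_B = 0.10 × 0.0272571 = 0.00272571
  π_C·L_C = 0.43 × 0.0182236 = 0.00783617
Evidence: 4.4981e-05 + 0.00272571 + 0.00783617 = 0.0106069
Responsibility of Group B: 0.00272571 / 0.0106069 ≈ 0.257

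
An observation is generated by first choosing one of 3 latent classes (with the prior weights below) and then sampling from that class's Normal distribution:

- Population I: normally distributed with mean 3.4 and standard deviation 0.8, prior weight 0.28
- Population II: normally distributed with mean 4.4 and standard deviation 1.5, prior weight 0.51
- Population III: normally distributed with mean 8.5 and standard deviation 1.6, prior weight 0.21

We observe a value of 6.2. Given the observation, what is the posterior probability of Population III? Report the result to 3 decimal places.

0.219

The responsibility of component k is π_k f_k(x) divided by Σ_j π_j f_j(x).
Normal densities:
  L_I = (1/(0.8·√(2π)))·exp(−(6.2−3.4)²/(2·0.8²)) = 0.498678·exp(-6.12500) = 0.00109085
  L_II = (1/(1.5·√(2π)))·exp(−(6.2−4.4)²/(2·1.5²)) = 0.265962·exp(-0.72000) = 0.129457
  L_III = (1/(1.6·√(2π)))·exp(−(6.2−8.5)²/(2·1.6²)) = 0.249339·exp(-1.03320) = 0.0887311
Unnormalised posteriors:
  π_I·L_I = 0.28 × 0.00109085 = 0.000305439
  π_II·L_II = 0.51 × 0.129457 = 0.0660233
  π_III·L_III = 0.21 × 0.0887311 = 0.0186335
Evidence: 0.000305439 + 0.0660233 + 0.0186335 = 0.0849622
P(Population III | 6.2) ≈ 0.219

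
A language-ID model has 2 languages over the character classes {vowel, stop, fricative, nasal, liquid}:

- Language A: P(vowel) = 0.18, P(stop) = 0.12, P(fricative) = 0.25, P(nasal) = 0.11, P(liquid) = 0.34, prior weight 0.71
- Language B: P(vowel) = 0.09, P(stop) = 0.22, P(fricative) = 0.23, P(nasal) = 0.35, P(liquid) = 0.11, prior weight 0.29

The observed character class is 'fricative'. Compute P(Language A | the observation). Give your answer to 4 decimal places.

The responsibility of component k is π_k f_k(x) divided by Σ_j π_j f_j(x).
Component likelihoods at x = 'fricative':
  p_A = P(fricative | comp) = 0.25
  p_B = P(fricative | comp) = 0.23
Multiply by the mixture weights:
  π_A·p_A = 0.71 × 0.25 = 0.1775
  π_B·p_B = 0.29 × 0.23 = 0.0667
Evidence: 0.1775 + 0.0667 = 0.2442
So the posterior for Language A is 0.1775 / 0.2442 ≈ 0.7269.

0.7269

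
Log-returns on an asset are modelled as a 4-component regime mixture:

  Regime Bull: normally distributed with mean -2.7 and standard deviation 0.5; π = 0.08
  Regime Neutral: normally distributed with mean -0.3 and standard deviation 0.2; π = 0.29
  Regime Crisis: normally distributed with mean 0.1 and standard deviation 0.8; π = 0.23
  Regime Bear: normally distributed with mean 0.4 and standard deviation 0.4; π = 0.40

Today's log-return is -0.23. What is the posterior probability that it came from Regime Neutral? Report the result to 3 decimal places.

0.711

P(component k | x) = P(Z=k)·f_k(x) / marginal(x), where marginal(x) = Σ_j P(Z=j)·f_j(x).
Normal densities:
  f_Bull = (1/(0.5·√(2π)))·exp(−(-0.23−-2.7)²/(2·0.5²)) = 0.797885·exp(-12.20180) = 4.0065e-06
  f_Neutral = (1/(0.2·√(2π)))·exp(−(-0.23−-0.3)²/(2·0.2²)) = 1.994711·exp(-0.06125) = 1.8762
  f_Crisis = (1/(0.8·√(2π)))·exp(−(-0.23−0.1)²/(2·0.8²)) = 0.498678·exp(-0.08508) = 0.458006
  f_Bear = (1/(0.4·√(2π)))·exp(−(-0.23−0.4)²/(2·0.4²)) = 0.997356·exp(-1.24031) = 0.288529
Multiply by the mixture weights:
  P(Z=Bull)·f_Bull = 0.08 × 4.0065e-06 = 3.2052e-07
  P(Z=Neutral)·f_Neutral = 0.29 × 1.8762 = 0.544099
  P(Z=Crisis)·f_Crisis = 0.23 × 0.458006 = 0.105341
  P(Z=Bear)·f_Bear = 0.40 × 0.288529 = 0.115412
Marginal: 3.2052e-07 + 0.544099 + 0.105341 + 0.115412 = 0.764852
P(Regime Neutral | the observation) ≈ 0.711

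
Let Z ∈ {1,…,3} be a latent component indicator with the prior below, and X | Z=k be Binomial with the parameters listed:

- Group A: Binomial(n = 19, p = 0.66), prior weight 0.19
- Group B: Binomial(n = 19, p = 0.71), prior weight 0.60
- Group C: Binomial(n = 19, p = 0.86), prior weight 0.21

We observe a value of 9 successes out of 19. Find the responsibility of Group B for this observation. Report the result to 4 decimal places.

Apply Bayes' rule: the posterior for each component is proportional to its prior times its likelihood at x.
Component likelihoods at x = 9 successes out of 19:
  L_A = C(19,9)·0.66^9·0.34^10 = 92378·0.0237627·2.06438e-05 = 0.0453162
  L_B = C(19,9)·0.71^9·0.29^10 = 92378·0.0458485·4.20707e-06 = 0.0178186
  L_C = C(19,9)·0.86^9·0.14^10 = 92378·0.257327·2.89255e-09 = 6.87599e-05
Unnormalised posteriors:
  P(Z=A)·L_A = 0.19 × 0.0453162 = 0.00861007
  P(Z=B)·L_B = 0.60 × 0.0178186 = 0.0106912
  P(Z=C)·L_C = 0.21 × 6.87599e-05 = 1.44396e-05
Denominator: 0.00861007 + 0.0106912 + 1.44396e-05 = 0.0193157
P(Group B | the observation) = 0.0106912 / 0.0193157 ≈ 0.5535

0.5535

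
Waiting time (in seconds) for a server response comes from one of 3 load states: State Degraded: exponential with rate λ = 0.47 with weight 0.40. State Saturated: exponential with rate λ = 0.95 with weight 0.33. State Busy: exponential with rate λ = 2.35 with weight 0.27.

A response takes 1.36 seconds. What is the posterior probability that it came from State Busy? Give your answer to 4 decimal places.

Apply Bayes' rule: the posterior for each component is proportional to its prior times its likelihood at x.
Component likelihoods at x = 1.36 seconds:
  f_Degraded = 0.47·e^(−0.47·1.36) = 0.47·e^(−0.6392) = 0.248026
  f_Saturated = 0.95·e^(−0.95·1.36) = 0.95·e^(−1.2920) = 0.260985
  f_Busy = 2.35·e^(−2.35·1.36) = 2.35·e^(−3.1960) = 0.0961751
Prior × likelihood for each component:
  P(Z=Degraded)·f_Degraded = 0.40 × 0.248026 = 0.0992103
  P(Z=Saturated)·f_Saturated = 0.33 × 0.260985 = 0.086125
  P(Z=Busy)·f_Busy = 0.27 × 0.0961751 = 0.0259673
Marginal: 0.0992103 + 0.086125 + 0.0259673 = 0.211303
P(State Busy | the observation) = 0.0259673 / 0.211303 ≈ 0.1229

0.1229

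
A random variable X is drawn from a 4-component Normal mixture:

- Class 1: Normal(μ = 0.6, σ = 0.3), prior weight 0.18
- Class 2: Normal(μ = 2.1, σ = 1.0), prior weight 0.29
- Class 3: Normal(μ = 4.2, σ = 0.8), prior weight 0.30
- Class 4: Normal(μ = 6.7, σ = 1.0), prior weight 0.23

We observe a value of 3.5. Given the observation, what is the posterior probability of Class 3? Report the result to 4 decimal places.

0.6988

The responsibility of component k is w_k f_k(x) divided by Σ_j w_j f_j(x).
Evaluate each component's likelihood at the observed value:
  p_1 = (1/(0.3·√(2π)))·exp(−(3.5−0.6)²/(2·0.3²)) = 1.329808·exp(-46.72222) = 6.8012e-21
  p_2 = (1/(1.0·√(2π)))·exp(−(3.5−2.1)²/(2·1.0²)) = 0.398942·exp(-0.98000) = 0.149727
  p_3 = (1/(0.8·√(2π)))·exp(−(3.5−4.2)²/(2·0.8²)) = 0.498678·exp(-0.38281) = 0.340069
  p_4 = (1/(1.0·√(2π)))·exp(−(3.5−6.7)²/(2·1.0²)) = 0.398942·exp(-5.12000) = 0.00238409
Prior × likelihood for each component:
  w_1·p_1 = 0.18 × 6.8012e-21 = 1.22422e-21
  w_2·p_2 = 0.29 × 0.149727 = 0.043421
  w_3·p_3 = 0.30 × 0.340069 = 0.102021
  w_4·p_4 = 0.23 × 0.00238409 = 0.00054834
Sum: 1.22422e-21 + 0.043421 + 0.102021 + 0.00054834 = 0.14599
P(Class 3 | data) = 0.102021 / 0.14599 ≈ 0.6988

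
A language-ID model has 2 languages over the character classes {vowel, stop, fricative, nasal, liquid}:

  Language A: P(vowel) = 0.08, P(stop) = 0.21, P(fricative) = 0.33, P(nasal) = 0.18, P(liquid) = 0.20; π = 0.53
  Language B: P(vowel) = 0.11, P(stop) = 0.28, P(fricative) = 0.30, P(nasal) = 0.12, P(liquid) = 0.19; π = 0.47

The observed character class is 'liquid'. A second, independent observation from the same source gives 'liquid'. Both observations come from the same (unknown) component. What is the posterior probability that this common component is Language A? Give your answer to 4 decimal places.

The responsibility of component k is w_k f_k(x) divided by Σ_j w_j f_j(x).
Since both observations come from the same component, the likelihood for component k is f_k(x₁)·f_k(x₂).
  f_A = [0.2] × [0.2] = 0.04
  f_B = [0.19] × [0.19] = 0.0361
Prior × likelihood for each component:
  w_A·f_A = 0.53 × 0.04 = 0.0212
  w_B·f_B = 0.47 × 0.0361 = 0.016967
Evidence: 0.0212 + 0.016967 = 0.038167
Responsibility of Language A: 0.0212 / 0.038167 ≈ 0.5555

0.5555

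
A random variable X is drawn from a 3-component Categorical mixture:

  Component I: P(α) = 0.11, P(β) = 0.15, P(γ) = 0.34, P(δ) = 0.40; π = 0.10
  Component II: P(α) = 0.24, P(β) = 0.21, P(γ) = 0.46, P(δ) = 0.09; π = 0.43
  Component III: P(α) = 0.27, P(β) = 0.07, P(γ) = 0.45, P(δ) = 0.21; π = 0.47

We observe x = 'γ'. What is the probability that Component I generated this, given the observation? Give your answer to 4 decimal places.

0.0767

P(component k | x) = π_k·f_k(x) / marginal(x), where marginal(x) = Σ_j π_j·f_j(x).
Evaluate each component's likelihood at the observed value:
  f_I = P(γ | comp) = 0.34
  f_II = P(γ | comp) = 0.46
  f_III = P(γ | comp) = 0.45
Unnormalised posteriors:
  π_I·f_I = 0.10 × 0.34 = 0.034
  π_II·f_II = 0.43 × 0.46 = 0.1978
  π_III·f_III = 0.47 × 0.45 = 0.2115
Sum: 0.034 + 0.1978 + 0.2115 = 0.4433
So the posterior for Component I is 0.034 / 0.4433 ≈ 0.0767.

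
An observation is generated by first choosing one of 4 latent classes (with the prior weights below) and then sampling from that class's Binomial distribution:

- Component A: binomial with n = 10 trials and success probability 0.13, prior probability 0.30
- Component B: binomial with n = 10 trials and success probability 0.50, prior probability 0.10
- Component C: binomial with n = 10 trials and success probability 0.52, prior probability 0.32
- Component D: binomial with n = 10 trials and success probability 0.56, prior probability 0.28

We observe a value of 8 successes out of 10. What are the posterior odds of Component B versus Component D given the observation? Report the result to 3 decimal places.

0.186

Since P(k|x) ∝ π_k f_k(x), the posterior odds are π_i f_i(x) / (π_j f_j(x)).
Binomial probabilities:
  f_A = C(10,8)·0.13^8·0.87^2 = 45·8.15731e-08·0.7569 = 2.77842e-06
  f_B = C(10,8)·0.50^8·0.50^2 = 45·0.00390625·0.25 = 0.0439453
  f_C = C(10,8)·0.52^8·0.48^2 = 45·0.00534597·0.2304 = 0.055427
  f_D = C(10,8)·0.56^8·0.44^2 = 45·0.00967173·0.1936 = 0.0842601
0.00439453 / 0.0235928 ≈ 0.186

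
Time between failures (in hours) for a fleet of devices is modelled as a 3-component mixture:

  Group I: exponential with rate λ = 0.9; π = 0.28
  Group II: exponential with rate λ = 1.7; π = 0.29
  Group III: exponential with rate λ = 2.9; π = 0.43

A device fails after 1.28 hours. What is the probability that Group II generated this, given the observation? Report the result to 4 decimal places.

0.3370

Posterior ∝ prior × likelihood, so P(k | x) ∝ π_k f_k(x); normalise over all components.
Exponential densities:
  p_I = 0.284404
  p_II = 0.192941
  p_III = 0.070843
Multiply by the mixture weights:
  π_I·p_I = 0.28 × 0.284404 = 0.079633
  π_II·p_II = 0.29 × 0.192941 = 0.0559528
  π_III·p_III = 0.43 × 0.070843 = 0.0304625
Marginal: 0.079633 + 0.0559528 + 0.0304625 = 0.166048
Responsibility of Group II: 0.0559528 / 0.166048 ≈ 0.3370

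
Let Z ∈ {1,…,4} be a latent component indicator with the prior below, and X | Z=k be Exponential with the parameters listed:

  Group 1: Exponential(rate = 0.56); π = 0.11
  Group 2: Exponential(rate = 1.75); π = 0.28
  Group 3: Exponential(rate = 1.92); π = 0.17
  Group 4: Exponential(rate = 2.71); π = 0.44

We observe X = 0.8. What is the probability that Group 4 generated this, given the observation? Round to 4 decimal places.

Apply Bayes' rule: the posterior for each component is proportional to its prior times its likelihood at x.
Component likelihoods at x = 0.8:
  p_1 = 0.56·e^(−0.56·0.8) = 0.56·e^(−0.4480) = 0.357787
  p_2 = 1.75·e^(−1.75·0.8) = 1.75·e^(−1.4000) = 0.431545
  p_3 = 1.92·e^(−1.92·0.8) = 1.92·e^(−1.5360) = 0.413261
  p_4 = 2.71·e^(−2.71·0.8) = 2.71·e^(−2.1680) = 0.310041
Multiply by the mixture weights:
  π_1·p_1 = 0.11 × 0.357787 = 0.0393565
  π_2·p_2 = 0.28 × 0.431545 = 0.120833
  π_3·p_3 = 0.17 × 0.413261 = 0.0702544
  π_4·p_4 = 0.44 × 0.310041 = 0.136418
Evidence: 0.0393565 + 0.120833 + 0.0702544 + 0.136418 = 0.366861
So the posterior for Group 4 is 0.136418 / 0.366861 ≈ 0.3719.

0.3719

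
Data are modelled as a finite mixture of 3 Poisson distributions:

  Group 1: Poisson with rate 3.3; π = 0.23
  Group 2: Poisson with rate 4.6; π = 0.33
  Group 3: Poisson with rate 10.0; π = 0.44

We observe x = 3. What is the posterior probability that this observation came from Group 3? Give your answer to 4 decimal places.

By Bayes' theorem, P(k | x) = π_k f_k(x) / Σ_j π_j f_j(x).
Component likelihoods at x = 3:
  L_1 = e^(−3.3)·3.3^3/3! = 0.220912
  L_2 = e^(−4.6)·4.6^3/3! = 0.163068
  L_3 = e^(−10.0)·10.0^3/3! = 0.00756665
Prior × likelihood for each component:
  π_1·L_1 = 0.23 × 0.220912 = 0.0508097
  π_2·L_2 = 0.33 × 0.163068 = 0.0538123
  π_3·L_3 = 0.44 × 0.00756665 = 0.00332933
Evidence: 0.0508097 + 0.0538123 + 0.00332933 = 0.107951
Responsibility of Group 3: 0.00332933 / 0.107951 ≈ 0.0308

0.0308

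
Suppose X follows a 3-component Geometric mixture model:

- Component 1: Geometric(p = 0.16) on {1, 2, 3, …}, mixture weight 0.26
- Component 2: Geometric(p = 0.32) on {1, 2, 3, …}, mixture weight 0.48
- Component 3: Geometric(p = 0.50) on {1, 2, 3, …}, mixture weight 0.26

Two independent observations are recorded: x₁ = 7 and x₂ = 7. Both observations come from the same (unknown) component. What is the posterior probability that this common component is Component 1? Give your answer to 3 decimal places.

Apply Bayes' rule: the posterior for each component is proportional to its prior times its likelihood at x.
Since both observations come from the same component, the likelihood for component k is f_k(x₁)·f_k(x₂).
  p_1 = [0.16·(1−0.16)^6 = 0.16·0.351298 = 0.0562077] × [0.0562077] = 0.0031593
  p_2 = [0.32·(1−0.32)^6 = 0.32·0.0988675 = 0.0316376] × [0.0316376] = 0.00100094
  p_3 = [0.50·(1−0.50)^6 = 0.50·0.015625 = 0.0078125] × [0.0078125] = 6.10352e-05
Unnormalised posteriors:
  π_1·p_1 = 0.26 × 0.0031593 = 0.000821419
  π_2·p_2 = 0.48 × 0.00100094 = 0.00048045
  π_3·p_3 = 0.26 × 6.10352e-05 = 1.58691e-05
Marginal: 0.000821419 + 0.00048045 + 1.58691e-05 = 0.00131774
So the posterior for Component 1 is 0.000821419 / 0.00131774 ≈ 0.623.

0.623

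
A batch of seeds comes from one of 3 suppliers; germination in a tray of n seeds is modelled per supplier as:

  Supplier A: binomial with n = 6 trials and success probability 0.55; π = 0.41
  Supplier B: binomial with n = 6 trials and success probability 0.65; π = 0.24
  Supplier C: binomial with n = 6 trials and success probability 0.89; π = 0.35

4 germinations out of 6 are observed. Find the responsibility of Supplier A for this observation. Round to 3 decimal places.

Posterior ∝ prior × likelihood, so P(k | x) ∝ π_k f_k(x); normalise over all components.
Evaluate each component's likelihood at the observed value:
  L_A = 0.27795
  L_B = 0.328005
  L_C = 0.113877
Multiply by the mixture weights:
  π_A·L_A = 0.41 × 0.27795 = 0.11396
  π_B·L_B = 0.24 × 0.328005 = 0.0787213
  π_C·L_C = 0.35 × 0.113877 = 0.039857
Normaliser: 0.11396 + 0.0787213 + 0.039857 = 0.232538
Responsibility of Supplier A: 0.11396 / 0.232538 ≈ 0.490

0.490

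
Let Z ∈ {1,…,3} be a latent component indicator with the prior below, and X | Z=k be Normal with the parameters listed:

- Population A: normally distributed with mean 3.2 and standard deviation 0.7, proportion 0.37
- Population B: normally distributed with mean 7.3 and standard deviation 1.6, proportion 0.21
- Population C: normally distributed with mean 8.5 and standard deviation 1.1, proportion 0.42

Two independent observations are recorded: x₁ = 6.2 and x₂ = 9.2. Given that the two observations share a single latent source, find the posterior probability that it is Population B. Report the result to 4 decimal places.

0.5011

The responsibility of component k is w_k f_k(x) divided by Σ_j w_j f_j(x).
Since both observations come from the same component, the likelihood for component k is f_k(x₁)·f_k(x₂).
  p_A = [(1/(0.7·√(2π)))·exp(−(6.2−3.2)²/(2·0.7²)) = 0.569918·exp(-9.18367) = 5.8532e-05] × [6.3407e-17] = 3.71134e-21
  p_B = [(1/(1.6·√(2π)))·exp(−(6.2−7.3)²/(2·1.6²)) = 0.249339·exp(-0.23633) = 0.196858] × [0.123191] = 0.0242512
  p_C = [(1/(1.1·√(2π)))·exp(−(6.2−8.5)²/(2·1.1²)) = 0.362675·exp(-2.18595) = 0.0407541] × [0.296198] = 0.0120713
Multiply by the mixture weights:
  w_A·p_A = 0.37 × 3.71134e-21 = 1.3732e-21
  w_B·p_B = 0.21 × 0.0242512 = 0.00509274
  w_C·p_C = 0.42 × 0.0120713 = 0.00506993
Sum: 1.3732e-21 + 0.00509274 + 0.00506993 = 0.0101627
P(Population B | x) ≈ 0.5011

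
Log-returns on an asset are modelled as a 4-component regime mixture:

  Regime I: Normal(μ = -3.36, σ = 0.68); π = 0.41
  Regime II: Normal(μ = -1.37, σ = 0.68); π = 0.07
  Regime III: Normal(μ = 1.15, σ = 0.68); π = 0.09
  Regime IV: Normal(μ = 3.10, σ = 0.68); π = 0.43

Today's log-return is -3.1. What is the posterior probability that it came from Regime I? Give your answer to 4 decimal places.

0.9928

P(component k | x) = π_k·f_k(x) / marginal(x), where marginal(x) = Σ_j π_j·f_j(x).
Normal densities:
  L_I = 0.545325
  L_II = 0.0230626
  L_III = 1.93236e-09
  L_IV = 5.20748e-19
Multiply by the mixture weights:
  π_I·L_I = 0.41 × 0.545325 = 0.223583
  π_II·L_II = 0.07 × 0.0230626 = 0.00161438
  π_III·L_III = 0.09 × 1.93236e-09 = 1.73912e-10
  π_IV·L_IV = 0.43 × 5.20748e-19 = 2.23922e-19
Marginal: 0.223583 + 0.00161438 + 1.73912e-10 + 2.23922e-19 = 0.225198
Responsibility of Regime I: 0.223583 / 0.225198 ≈ 0.9928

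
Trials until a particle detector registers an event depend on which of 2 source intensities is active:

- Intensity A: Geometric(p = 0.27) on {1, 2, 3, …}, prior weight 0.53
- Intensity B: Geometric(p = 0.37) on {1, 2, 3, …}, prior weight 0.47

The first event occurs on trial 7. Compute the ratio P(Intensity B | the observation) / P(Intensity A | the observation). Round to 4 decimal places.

0.5021

The posterior odds equal the prior odds times the likelihood ratio: (π_i/π_j)·(f_i(x)/f_j(x)).
Component likelihoods at x = 7:
  L_A = 0.27·(1−0.27)^6 = 0.27·0.151334 = 0.0408602
  L_B = 0.37·(1−0.37)^6 = 0.37·0.0625235 = 0.0231337
Posterior odds = (π_B·L_B) / (π_A·L_A) = (0.47·0.0231337) / (0.53·0.0408602) = 0.0108728 / 0.0216559 ≈ 0.5021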